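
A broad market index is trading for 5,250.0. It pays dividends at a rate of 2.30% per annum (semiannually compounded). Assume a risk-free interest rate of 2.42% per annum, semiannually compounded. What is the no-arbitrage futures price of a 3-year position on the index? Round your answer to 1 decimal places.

5,268.7

F = S · (1+r/2)^(2T) / (1+q/2)^(2T)
= 5250.0 × 1.074832 / 1.071014 = 5250.0 × 1.003565
F = 5,268.7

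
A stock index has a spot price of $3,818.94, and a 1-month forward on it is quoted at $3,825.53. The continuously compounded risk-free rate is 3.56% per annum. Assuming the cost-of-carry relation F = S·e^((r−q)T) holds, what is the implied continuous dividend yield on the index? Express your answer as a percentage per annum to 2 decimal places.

From F = S·e^((r−q)T): (r − q) = ln(F/S)/T
ln(3825.53/3818.94) = ln(1.001726) = 0.001725
(r − q) = 0.001725 / (1/12) = 0.020700
q = r − ln(F/S)/T = 0.0356 − 0.020700 = 0.014900
q = 1.49%

1.49%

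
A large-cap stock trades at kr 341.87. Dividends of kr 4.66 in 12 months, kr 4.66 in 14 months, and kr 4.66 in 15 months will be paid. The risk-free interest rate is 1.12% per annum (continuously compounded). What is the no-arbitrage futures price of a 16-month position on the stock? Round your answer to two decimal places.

PV(dividends) I = 4.66·e^(−0.0112·12/12) + 4.66·e^(−0.0112·14/12) + 4.66·e^(−0.0112·15/12)
I = 4.6081 + 4.5995 + 4.5952 = 13.8028
F = (S − I)·e^(rT) = (341.87 − 13.8028) · e^(0.0112·16/12)
= 328.0672 · e^0.014933 = 328.0672 × 1.015045 = kr 333.00

kr 333.00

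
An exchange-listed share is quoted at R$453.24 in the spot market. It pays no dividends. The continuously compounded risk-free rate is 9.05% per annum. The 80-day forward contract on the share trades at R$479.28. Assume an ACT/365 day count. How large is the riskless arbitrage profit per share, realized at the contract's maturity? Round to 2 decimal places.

R$16.96 per share

Fair forward: F* = S·e^(carry·T), with carry = r = 0.0905
F* = 453.24 · e^(0.0905 × 80/365) = 453.24 · e^0.019836 = 453.24 × 1.020034 = R$462.3202
Market R$479.28 > fair R$462.3202: forward overpriced → cash-and-carry (buy spot, short the forward).
At maturity, profit = |F_mkt − F*| = |479.28 − 462.3202| = R$16.96 per share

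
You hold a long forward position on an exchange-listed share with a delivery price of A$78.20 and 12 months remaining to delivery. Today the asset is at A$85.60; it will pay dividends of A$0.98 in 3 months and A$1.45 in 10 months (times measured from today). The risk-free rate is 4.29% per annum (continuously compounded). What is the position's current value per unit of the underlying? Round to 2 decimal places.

PV(remaining dividends) I = 0.98·e^(−0.0429·3/12) + 1.45·e^(−0.0429·10/12) = 2.3686
Current forward F = (S − I)·e^(rT) = (85.60 − 2.3686)·e^(0.0429·12/12) = 83.2314 × 1.043834 = 86.8798
Value (long) = (F − K)·e^(−rT) = (86.8798 − 78.20) × 0.958007 = 8.3153
Value = A$8.32

A$8.32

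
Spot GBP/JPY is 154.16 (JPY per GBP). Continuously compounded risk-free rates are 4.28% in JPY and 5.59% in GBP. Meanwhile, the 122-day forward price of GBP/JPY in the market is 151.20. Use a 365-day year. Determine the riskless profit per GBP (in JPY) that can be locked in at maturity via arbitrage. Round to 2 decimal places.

2.29 per GBP (in JPY)

Fair forward: F* = S·e^(carry·T), with carry = (r_JPY − r_GBP) = 0.0428 − 0.0559 = -0.0131
F* = 154.16 · e^(-0.0131 × 122/365) = 154.16 · e^-0.004379 = 154.16 × 0.995631 = 153.4865
Market 151.20 < fair 153.4865: forward underpriced → reverse cash-and-carry (short spot, go long the forward).
At maturity, profit = |F_mkt − F*| = |151.20 − 153.4865| = 2.29 per GBP (in JPY)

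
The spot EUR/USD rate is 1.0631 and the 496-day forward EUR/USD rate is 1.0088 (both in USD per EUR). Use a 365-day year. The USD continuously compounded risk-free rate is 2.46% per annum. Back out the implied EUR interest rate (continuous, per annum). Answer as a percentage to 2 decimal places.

F = S·e^((r_USD − r_EUR)T) ⇒ r_EUR = r_USD − ln(F/S)/T
ln(1.0088/1.0631) = -0.052428; /(496/365) = -0.038581
r_EUR = 0.0246 + 0.038581 = 0.063181
r_EUR = 6.32%

6.32%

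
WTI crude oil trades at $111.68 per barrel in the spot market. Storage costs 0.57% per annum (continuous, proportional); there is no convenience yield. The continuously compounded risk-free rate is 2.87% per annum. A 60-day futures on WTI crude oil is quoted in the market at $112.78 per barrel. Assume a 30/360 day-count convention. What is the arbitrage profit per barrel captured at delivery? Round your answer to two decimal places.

Fair futures: F* = S·e^(carry·T), with carry = (r + u) = 0.0287 + 0.0057 = 0.0344
F* = 111.68 · e^(0.0344 × 60/360) = 111.68 · e^0.005733 = 111.68 × 1.005749 = $112.3220
Market $112.78 > fair $112.3220: forward overpriced → cash-and-carry (buy spot, short the forward).
At maturity, profit = |F_mkt − F*| = |112.78 − 112.3220| = $0.46 per barrel

$0.46 per barrel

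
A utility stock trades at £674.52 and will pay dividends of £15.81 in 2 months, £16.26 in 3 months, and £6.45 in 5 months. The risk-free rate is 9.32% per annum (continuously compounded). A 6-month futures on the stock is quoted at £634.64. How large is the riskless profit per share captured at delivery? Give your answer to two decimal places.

PV(dividends) I = 15.81·e^(−0.0932·2/12) + 16.26·e^(−0.0932·3/12) + 6.45·e^(−0.0932·5/12) = 37.6562
Fair futures F* = (S − I)·e^(rT) = (674.52 − 37.6562)·e^0.046600 = 636.8638 × 1.047703 = 667.2441
Market £634.64 < fair 667.2441: forward underpriced → reverse cash-and-carry (short the stock, invest proceeds at r, pay the dividends, go long the forward).
Profit at T = |F_mkt − F*| = |634.64 − 667.2441| = £32.60 per share

£32.60 per share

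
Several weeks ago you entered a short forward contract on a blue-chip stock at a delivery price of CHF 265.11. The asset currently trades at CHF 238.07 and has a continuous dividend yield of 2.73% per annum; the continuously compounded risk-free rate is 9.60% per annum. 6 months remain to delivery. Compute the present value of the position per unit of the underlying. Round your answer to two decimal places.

CHF 17.84

Current fair forward for the remaining 6 months: F = S·e^((r − q)·T), (r − q) = 0.0960 − 0.0273 = 0.0687
F = 238.07 · e^(0.0687 × 6/12) = 238.07 × 1.034947 = 246.3898
Value of long forward = (F − K)·e^(−rT) = (246.3898 − 265.11) · e^(−0.0960·6/12)
= -18.7202 × 0.953134 = -17.84
Short position value = −(long value) = CHF 17.84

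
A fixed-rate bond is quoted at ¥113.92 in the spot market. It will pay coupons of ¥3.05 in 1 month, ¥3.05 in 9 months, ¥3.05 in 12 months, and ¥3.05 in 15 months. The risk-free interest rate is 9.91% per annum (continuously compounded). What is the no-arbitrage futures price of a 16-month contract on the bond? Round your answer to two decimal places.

PV(coupons) I = 3.05·e^(−0.0991·1/12) + 3.05·e^(−0.0991·9/12) + 3.05·e^(−0.0991·12/12) + 3.05·e^(−0.0991·15/12)
I = 3.0249 + 2.8315 + 2.7622 + 2.6946 = 11.3132
F = (S − I)·e^(rT) = (113.92 − 11.3132) · e^(0.0991·16/12)
= 102.6068 · e^0.132133 = 102.6068 × 1.141260 = ¥117.10

¥117.10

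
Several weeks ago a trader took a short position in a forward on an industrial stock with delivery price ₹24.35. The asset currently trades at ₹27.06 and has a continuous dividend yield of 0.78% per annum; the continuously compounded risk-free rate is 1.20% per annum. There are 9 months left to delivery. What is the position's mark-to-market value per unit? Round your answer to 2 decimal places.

Current fair forward for the remaining 9 months: F = S·e^((r − q)·T), (r − q) = 0.0120 − 0.0078 = 0.0042
F = 27.06 · e^(0.0042 × 9/12) = 27.06 × 1.003155 = 27.1454
Value of long forward = (F − K)·e^(−rT) = (27.1454 − 24.35) · e^(−0.0120·9/12)
= 2.7954 × 0.991040 = 2.77
Short position value = −(long value) = -₹2.77

-₹2.77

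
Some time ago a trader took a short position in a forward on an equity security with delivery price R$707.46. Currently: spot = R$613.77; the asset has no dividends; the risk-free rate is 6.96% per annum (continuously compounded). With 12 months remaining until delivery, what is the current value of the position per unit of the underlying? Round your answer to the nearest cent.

Current fair forward for the remaining 12 months: F = S·e^(r·T), r = 0.0696
F = 613.77 · e^(0.0696 × 12/12) = 613.77 × 1.072079 = 658.0099
Value of long forward = (F − K)·e^(−rT) = (658.0099 − 707.46) · e^(−0.0696·12/12)
= -49.4501 × 0.932767 = -46.13
Short position value = −(long value) = R$46.13

R$46.13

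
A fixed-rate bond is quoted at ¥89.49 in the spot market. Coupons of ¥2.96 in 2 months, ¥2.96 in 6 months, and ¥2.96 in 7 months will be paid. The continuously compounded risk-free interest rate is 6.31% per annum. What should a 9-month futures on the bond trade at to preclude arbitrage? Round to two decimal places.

¥84.76

PV(coupons) I = 2.96·e^(−0.0631·2/12) + 2.96·e^(−0.0631·6/12) + 2.96·e^(−0.0631·7/12)
I = 2.9290 + 2.8681 + 2.8530 = 8.6501
F = (S − I)·e^(rT) = (89.49 − 8.6501) · e^(0.0631·9/12)
= 80.8399 · e^0.047325 = 80.8399 × 1.048463 = ¥84.76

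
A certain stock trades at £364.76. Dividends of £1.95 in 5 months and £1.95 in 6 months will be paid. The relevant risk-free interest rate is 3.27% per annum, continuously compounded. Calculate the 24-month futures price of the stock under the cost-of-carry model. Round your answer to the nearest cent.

£385.31

PV(dividends) I = 1.95·e^(−0.0327·5/12) + 1.95·e^(−0.0327·6/12)
I = 1.9236 + 1.9184 = 3.8420
F = (S − I)·e^(rT) = (364.76 − 3.8420) · e^(0.0327·24/12)
= 360.9180 · e^0.065400 = 360.9180 × 1.067586 = £385.31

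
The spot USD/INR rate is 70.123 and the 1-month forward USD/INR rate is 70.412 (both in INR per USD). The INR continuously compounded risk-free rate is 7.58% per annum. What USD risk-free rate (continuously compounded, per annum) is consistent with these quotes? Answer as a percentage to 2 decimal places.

2.64%

F = S·e^((r_INR − r_USD)T) ⇒ r_USD = r_INR − ln(F/S)/T
ln(70.412/70.123) = 0.004113; /(1/12) = 0.049356
r_USD = 0.0758 − 0.049356 = 0.026444
r_USD = 2.64%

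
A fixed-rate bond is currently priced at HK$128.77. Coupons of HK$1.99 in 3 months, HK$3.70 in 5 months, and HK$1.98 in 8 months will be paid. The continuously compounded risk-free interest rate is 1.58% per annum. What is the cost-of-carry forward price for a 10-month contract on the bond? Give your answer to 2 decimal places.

HK$122.76

PV(coupons) I = 1.99·e^(−0.0158·3/12) + 3.70·e^(−0.0158·5/12) + 1.98·e^(−0.0158·8/12)
I = 1.9822 + 3.6757 + 1.9593 = 7.6172
F = (S − I)·e^(rT) = (128.77 − 7.6172) · e^(0.0158·10/12)
= 121.1528 · e^0.013167 = 121.1528 × 1.013254 = HK$122.76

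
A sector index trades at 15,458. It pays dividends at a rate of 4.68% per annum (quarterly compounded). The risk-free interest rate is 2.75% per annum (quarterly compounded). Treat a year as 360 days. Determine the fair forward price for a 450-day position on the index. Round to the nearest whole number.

F = S · (1+r/4)^(4T) / (1+q/4)^(4T)
= 15458 × 1.034851 / 1.059885 = 15458 × 0.976380
F = 15,093

15,093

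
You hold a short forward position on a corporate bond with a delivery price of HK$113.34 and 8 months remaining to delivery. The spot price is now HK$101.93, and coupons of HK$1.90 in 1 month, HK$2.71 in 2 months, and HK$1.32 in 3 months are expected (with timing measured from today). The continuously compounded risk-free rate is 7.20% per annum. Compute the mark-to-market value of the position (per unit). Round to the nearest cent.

PV(remaining coupons) I = 1.90·e^(−0.0720·1/12) + 2.71·e^(−0.0720·2/12) + 1.32·e^(−0.0720·3/12) = 5.8628
Current forward F = (S − I)·e^(rT) = (101.93 − 5.8628)·e^(0.0720·8/12) = 96.0672 × 1.049171 = 100.7909
Value (long) = (F − K)·e^(−rT) = (100.7909 − 113.34) × 0.953134 = -11.9610
Short position value = −(long value) = HK$11.96

HK$11.96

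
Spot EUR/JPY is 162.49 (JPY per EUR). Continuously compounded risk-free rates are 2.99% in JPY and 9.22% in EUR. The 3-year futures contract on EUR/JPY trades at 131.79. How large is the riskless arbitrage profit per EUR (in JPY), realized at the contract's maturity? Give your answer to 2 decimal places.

3.00 per EUR (in JPY)

Fair futures: F* = S·e^(carry·T), with carry = (r_JPY − r_EUR) = 0.0299 − 0.0922 = -0.0623
F* = 162.49 · e^(-0.0623 × 3) = 162.49 · e^-0.186900 = 162.49 × 0.829527 = 134.7898
Market 131.79 < fair 134.7898: forward underpriced → reverse cash-and-carry (short spot, go long the forward).
At maturity, profit = |F_mkt − F*| = |131.79 − 134.7898| = 3.00 per EUR (in JPY)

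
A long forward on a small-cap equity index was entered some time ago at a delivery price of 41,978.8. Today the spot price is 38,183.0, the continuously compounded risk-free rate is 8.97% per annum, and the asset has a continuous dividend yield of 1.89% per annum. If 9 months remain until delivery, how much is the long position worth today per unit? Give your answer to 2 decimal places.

Current fair forward for the remaining 9 months: F = S·e^((r − q)·T), (r − q) = 0.0897 − 0.0189 = 0.0708
F = 38183.0 · e^(0.0708 × 9/12) = 38183.0 × 1.05453509 = 40265.3133
Value of long forward = (F − K)·e^(−rT) = (40265.3133 − 41978.8) · e^(−0.0897·9/12)
= -1713.4867 × 0.93493806 = -1602.00

-1602.00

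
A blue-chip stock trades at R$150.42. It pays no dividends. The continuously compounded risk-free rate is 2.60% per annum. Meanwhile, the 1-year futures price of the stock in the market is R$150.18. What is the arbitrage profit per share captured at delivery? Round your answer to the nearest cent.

Fair futures: F* = S·e^(carry·T), with carry = r = 0.0260
F* = 150.42 · e^(0.0260 × 1) = 150.42 · e^0.026000 = 150.42 × 1.026341 = R$154.3822
Market R$150.18 < fair R$154.3822: forward underpriced → reverse cash-and-carry (short spot, go long the forward).
At maturity, profit = |F_mkt − F*| = |150.18 − 154.3822| = R$4.20 per share

R$4.20 per share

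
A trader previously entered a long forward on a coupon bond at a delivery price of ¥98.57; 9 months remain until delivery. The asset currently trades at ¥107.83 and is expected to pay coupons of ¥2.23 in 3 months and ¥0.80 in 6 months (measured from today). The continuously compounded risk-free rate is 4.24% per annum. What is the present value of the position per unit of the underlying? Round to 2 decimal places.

PV(remaining coupons) I = 2.23·e^(−0.0424·3/12) + 0.80·e^(−0.0424·6/12) = 2.9897
Current forward F = (S − I)·e^(rT) = (107.83 − 2.9897)·e^(0.0424·9/12) = 104.8403 × 1.032311 = 108.2278
Value (long) = (F − K)·e^(−rT) = (108.2278 − 98.57) × 0.968700 = 9.3555
Value = ¥9.36

¥9.36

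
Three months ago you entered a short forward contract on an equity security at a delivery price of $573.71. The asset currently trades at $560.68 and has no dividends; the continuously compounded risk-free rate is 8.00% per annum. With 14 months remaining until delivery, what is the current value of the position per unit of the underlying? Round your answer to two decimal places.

Current fair forward for the remaining 14 months: F = S·e^(r·T), r = 0.0800
F = 560.68 · e^(0.0800 × 14/12) = 560.68 × 1.097828 = 615.5302
Value of long forward = (F − K)·e^(−rT) = (615.5302 − 573.71) · e^(−0.0800·14/12)
= 41.8202 × 0.910890 = 38.09
Short position value = −(long value) = -$38.09

-$38.09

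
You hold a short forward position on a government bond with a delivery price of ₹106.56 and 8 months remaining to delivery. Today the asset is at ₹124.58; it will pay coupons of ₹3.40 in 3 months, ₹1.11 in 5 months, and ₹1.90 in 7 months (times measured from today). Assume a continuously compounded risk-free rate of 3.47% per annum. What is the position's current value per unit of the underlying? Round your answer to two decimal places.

-₹14.13

PV(remaining coupons) I = 3.40·e^(−0.0347·3/12) + 1.11·e^(−0.0347·5/12) + 1.90·e^(−0.0347·7/12) = 6.3266
Current forward F = (S − I)·e^(rT) = (124.58 − 6.3266)·e^(0.0347·8/12) = 118.2534 × 1.023403 = 121.0209
Value (long) = (F − K)·e^(−rT) = (121.0209 − 106.56) × 0.977132 = 14.1302
Short position value = −(long value) = -₹14.13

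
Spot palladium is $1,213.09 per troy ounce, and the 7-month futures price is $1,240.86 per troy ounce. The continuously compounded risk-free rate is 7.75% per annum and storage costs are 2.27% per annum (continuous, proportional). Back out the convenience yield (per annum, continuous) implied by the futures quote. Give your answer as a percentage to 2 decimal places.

F = S·e^((r+u−y)T) ⇒ (r+u−y) = ln(F/S)/T
ln(1240.86/1213.09) = 0.022634; /T ⇒ 0.038801
y = r + u − ln(F/S)/T = 0.0775 + 0.0227 − 0.038801 = 0.061399
y = 6.14%

6.14%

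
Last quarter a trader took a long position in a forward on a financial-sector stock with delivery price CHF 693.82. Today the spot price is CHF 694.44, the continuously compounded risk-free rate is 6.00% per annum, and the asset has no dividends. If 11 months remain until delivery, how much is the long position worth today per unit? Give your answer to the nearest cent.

CHF 37.75

Current fair forward for the remaining 11 months: F = S·e^(r·T), r = 0.0600
F = 694.44 · e^(0.0600 × 11/12) = 694.44 × 1.056541 = 733.7043
Value of long forward = (F − K)·e^(−rT) = (733.7043 − 693.82) · e^(−0.0600·11/12)
= 39.8843 × 0.946485 = 37.75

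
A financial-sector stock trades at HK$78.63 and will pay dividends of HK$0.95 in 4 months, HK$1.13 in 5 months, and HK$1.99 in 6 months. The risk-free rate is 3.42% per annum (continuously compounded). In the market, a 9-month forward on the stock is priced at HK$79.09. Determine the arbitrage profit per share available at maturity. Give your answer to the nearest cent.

PV(dividends) I = 0.95·e^(−0.0342·4/12) + 1.13·e^(−0.0342·5/12) + 1.99·e^(−0.0342·6/12) = 4.0095
Fair forward F* = (S − I)·e^(rT) = (78.63 − 4.0095)·e^0.025650 = 74.6205 × 1.025982 = 76.5593
Market HK$79.09 > fair 76.5593: forward overpriced → cash-and-carry (borrow at r, buy the stock and collect the dividends, short the forward).
Profit at T = |F_mkt − F*| = |79.09 − 76.5593| = HK$2.53 per share

HK$2.53 per share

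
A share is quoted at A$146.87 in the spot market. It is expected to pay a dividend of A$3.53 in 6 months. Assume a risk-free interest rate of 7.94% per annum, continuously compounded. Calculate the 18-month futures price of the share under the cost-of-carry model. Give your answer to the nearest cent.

A$161.62

PV(dividends) I = 3.53·e^(−0.0794·6/12)
I = 3.3926
F = (S − I)·e^(rT) = (146.87 − 3.3926) · e^(0.0794·18/12)
= 143.4774 · e^0.119100 = 143.4774 × 1.126483 = A$161.62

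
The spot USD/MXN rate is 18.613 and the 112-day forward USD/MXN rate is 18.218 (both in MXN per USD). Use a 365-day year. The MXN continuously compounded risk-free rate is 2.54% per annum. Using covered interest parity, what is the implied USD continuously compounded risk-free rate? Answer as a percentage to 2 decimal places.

F = S·e^((r_MXN − r_USD)T) ⇒ r_USD = r_MXN − ln(F/S)/T
ln(18.218/18.613) = -0.021450; /(112/365) = -0.069904
r_USD = 0.0254 + 0.069904 = 0.095304
r_USD = 9.53%

9.53%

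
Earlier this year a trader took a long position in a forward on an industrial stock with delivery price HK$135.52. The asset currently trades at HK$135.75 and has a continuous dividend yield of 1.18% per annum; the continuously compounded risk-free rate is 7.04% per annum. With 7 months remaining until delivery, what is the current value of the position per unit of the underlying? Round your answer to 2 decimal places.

Current fair forward for the remaining 7 months: F = S·e^((r − q)·T), (r − q) = 0.0704 − 0.0118 = 0.0586
F = 135.75 · e^(0.0586 × 7/12) = 135.75 × 1.034774 = 140.4706
Value of long forward = (F − K)·e^(−rT) = (140.4706 − 135.52) · e^(−0.0704·7/12)
= 4.9506 × 0.959765 = 4.75

HK$4.75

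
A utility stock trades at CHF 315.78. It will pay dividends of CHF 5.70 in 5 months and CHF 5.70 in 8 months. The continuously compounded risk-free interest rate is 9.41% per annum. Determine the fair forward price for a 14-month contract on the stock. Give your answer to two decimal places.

CHF 340.33

PV(dividends) I = 5.70·e^(−0.0941·5/12) + 5.70·e^(−0.0941·8/12)
I = 5.4808 + 5.3534 = 10.8342
F = (S − I)·e^(rT) = (315.78 − 10.8342) · e^(0.0941·14/12)
= 304.9458 · e^0.109783 = 304.9458 × 1.116036 = CHF 340.33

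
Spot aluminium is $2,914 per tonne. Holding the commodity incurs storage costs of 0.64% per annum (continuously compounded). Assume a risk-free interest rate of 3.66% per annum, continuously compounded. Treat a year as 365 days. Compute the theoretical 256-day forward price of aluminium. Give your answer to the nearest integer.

Net carry = r + u − y = 0.0366 + 0.0064 − 0.0000 = 0.0430
F = S·e^((r+u−y)T) = 2914 · e^(0.0430 × 256/365) = 2914 · e^0.030159
= 2914 × 1.030618 = $3,003 per tonne

$3,003 per tonne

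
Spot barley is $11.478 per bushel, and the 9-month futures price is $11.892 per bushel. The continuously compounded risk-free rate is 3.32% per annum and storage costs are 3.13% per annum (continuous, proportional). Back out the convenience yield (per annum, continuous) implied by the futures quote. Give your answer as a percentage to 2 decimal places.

1.73%

F = S·e^((r+u−y)T) ⇒ (r+u−y) = ln(F/S)/T
ln(11.892/11.478) = 0.035434; /T ⇒ 0.047245
y = r + u − ln(F/S)/T = 0.0332 + 0.0313 − 0.047245 = 0.017255
y = 1.73%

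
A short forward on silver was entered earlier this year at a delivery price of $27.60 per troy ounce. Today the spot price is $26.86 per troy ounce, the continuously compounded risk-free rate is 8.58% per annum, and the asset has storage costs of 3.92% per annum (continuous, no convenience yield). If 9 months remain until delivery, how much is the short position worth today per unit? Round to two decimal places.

-$1.78 per troy ounce

Current fair forward for the remaining 9 months: F = S·e^((r + u)·T), (r + u) = 0.0858 + 0.0392 = 0.1250
F = 26.86 · e^(0.1250 × 9/12) = 26.86 × 1.098285 = 29.4999
Value of long forward = (F − K)·e^(−rT) = (29.4999 − 27.60) · e^(−0.0858·9/12)
= 1.8999 × 0.937677 = 1.78
Short position value = −(long value) = -$1.78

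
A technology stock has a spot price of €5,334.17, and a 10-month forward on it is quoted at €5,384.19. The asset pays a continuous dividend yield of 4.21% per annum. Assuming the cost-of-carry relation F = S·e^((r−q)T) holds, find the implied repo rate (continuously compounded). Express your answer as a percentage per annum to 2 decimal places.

From F = S·e^((r−q)T): (r − q) = ln(F/S)/T
ln(5384.19/5334.17) = ln(1.009377) = 0.009333
(r − q) = 0.009333 / (10/12) = 0.011200
r = ln(F/S)/T + q = 0.011200 + 0.0421 = 0.053300
r = 5.33%

5.33%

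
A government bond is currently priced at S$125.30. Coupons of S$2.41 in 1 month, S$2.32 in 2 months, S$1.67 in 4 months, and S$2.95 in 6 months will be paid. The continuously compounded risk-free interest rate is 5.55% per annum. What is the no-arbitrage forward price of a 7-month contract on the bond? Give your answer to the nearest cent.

S$119.91

PV(coupons) I = 2.41·e^(−0.0555·1/12) + 2.32·e^(−0.0555·2/12) + 1.67·e^(−0.0555·4/12) + 2.95·e^(−0.0555·6/12)
I = 2.3989 + 2.2986 + 1.6394 + 2.8693 = 9.2062
F = (S − I)·e^(rT) = (125.30 − 9.2062) · e^(0.0555·7/12)
= 116.0938 · e^0.032375 = 116.0938 × 1.032905 = S$119.91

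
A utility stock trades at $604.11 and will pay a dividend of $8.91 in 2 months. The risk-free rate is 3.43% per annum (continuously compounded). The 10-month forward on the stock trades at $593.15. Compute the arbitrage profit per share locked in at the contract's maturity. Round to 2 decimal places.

$19.36 per share

PV(dividends) I = 8.91·e^(−0.0343·2/12) = 8.8592
Fair forward F* = (S − I)·e^(rT) = (604.11 − 8.8592)·e^0.028583 = 595.2508 × 1.028995 = 612.5101
Market $593.15 < fair 612.5101: forward underpriced → reverse cash-and-carry (short the stock, invest proceeds at r, pay the dividends, go long the forward).
Profit at T = |F_mkt − F*| = |593.15 − 612.5101| = $19.36 per share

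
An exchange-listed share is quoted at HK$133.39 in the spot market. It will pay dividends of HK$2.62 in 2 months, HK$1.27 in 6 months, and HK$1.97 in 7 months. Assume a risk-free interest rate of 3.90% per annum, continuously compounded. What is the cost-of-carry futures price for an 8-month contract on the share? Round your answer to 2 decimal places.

PV(dividends) I = 2.62·e^(−0.0390·2/12) + 1.27·e^(−0.0390·6/12) + 1.97·e^(−0.0390·7/12)
I = 2.6030 + 1.2455 + 1.9257 = 5.7742
F = (S − I)·e^(rT) = (133.39 − 5.7742) · e^(0.0390·8/12)
= 127.6158 · e^0.026000 = 127.6158 × 1.026341 = HK$130.98

HK$130.98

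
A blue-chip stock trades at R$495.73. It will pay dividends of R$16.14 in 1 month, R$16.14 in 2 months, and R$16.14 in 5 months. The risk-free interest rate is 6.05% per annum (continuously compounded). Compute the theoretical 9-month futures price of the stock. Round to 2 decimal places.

PV(dividends) I = 16.14·e^(−0.0605·1/12) + 16.14·e^(−0.0605·2/12) + 16.14·e^(−0.0605·5/12)
I = 16.0588 + 15.9781 + 15.7382 = 47.7751
F = (S − I)·e^(rT) = (495.73 − 47.7751) · e^(0.0605·9/12)
= 447.9549 · e^0.045375 = 447.9549 × 1.046420 = R$468.75

R$468.75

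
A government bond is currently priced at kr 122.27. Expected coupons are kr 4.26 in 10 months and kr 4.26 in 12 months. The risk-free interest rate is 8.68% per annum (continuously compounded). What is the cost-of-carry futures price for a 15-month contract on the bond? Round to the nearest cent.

PV(coupons) I = 4.26·e^(−0.0868·10/12) + 4.26·e^(−0.0868·12/12)
I = 3.9627 + 3.9058 = 7.8685
F = (S − I)·e^(rT) = (122.27 − 7.8685) · e^(0.0868·15/12)
= 114.4015 · e^0.108500 = 114.4015 × 1.114605 = kr 127.51

kr 127.51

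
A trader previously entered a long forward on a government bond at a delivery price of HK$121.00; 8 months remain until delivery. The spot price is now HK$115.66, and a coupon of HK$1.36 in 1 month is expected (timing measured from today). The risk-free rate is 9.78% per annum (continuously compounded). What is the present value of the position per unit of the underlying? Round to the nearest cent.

PV(remaining coupons) I = 1.36·e^(−0.0978·1/12) = 1.3490
Current forward F = (S − I)·e^(rT) = (115.66 − 1.3490)·e^(0.0978·8/12) = 114.3110 × 1.067372 = 122.0124
Value (long) = (F − K)·e^(−rT) = (122.0124 − 121.00) × 0.936880 = 0.9485
Value = HK$0.95

HK$0.95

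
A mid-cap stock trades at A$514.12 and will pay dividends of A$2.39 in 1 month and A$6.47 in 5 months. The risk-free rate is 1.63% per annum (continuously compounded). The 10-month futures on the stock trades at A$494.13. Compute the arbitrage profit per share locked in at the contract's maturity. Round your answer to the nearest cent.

A$18.09 per share

PV(dividends) I = 2.39·e^(−0.0163·1/12) + 6.47·e^(−0.0163·5/12) = 8.8130
Fair futures F* = (S − I)·e^(rT) = (514.12 − 8.8130)·e^0.013583 = 505.3070 × 1.013676 = 512.2176
Market A$494.13 < fair 512.2176: forward underpriced → reverse cash-and-carry (short the stock, invest proceeds at r, pay the dividends, go long the forward).
Profit at T = |F_mkt − F*| = |494.13 − 512.2176| = A$18.09 per share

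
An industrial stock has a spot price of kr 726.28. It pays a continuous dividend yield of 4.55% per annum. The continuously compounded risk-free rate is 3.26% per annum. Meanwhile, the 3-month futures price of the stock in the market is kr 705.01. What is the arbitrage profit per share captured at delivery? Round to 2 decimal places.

Fair futures: F* = S·e^(carry·T), with carry = (r − q) = 0.0326 − 0.0455 = -0.0129
F* = 726.28 · e^(-0.0129 × 3/12) = 726.28 · e^-0.003225 = 726.28 × 0.996780 = kr 723.9414
Market kr 705.01 < fair kr 723.9414: forward underpriced → reverse cash-and-carry (short spot, go long the forward).
At maturity, profit = |F_mkt − F*| = |705.01 − 723.9414| = kr 18.93 per share

kr 18.93 per share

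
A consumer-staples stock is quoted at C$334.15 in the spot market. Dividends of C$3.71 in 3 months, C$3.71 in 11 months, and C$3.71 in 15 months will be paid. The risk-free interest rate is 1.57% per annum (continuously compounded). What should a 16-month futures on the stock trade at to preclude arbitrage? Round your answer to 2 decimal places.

C$330.00

PV(dividends) I = 3.71·e^(−0.0157·3/12) + 3.71·e^(−0.0157·11/12) + 3.71·e^(−0.0157·15/12)
I = 3.6955 + 3.6570 + 3.6379 = 10.9904
F = (S − I)·e^(rT) = (334.15 − 10.9904) · e^(0.0157·16/12)
= 323.1596 · e^0.020933 = 323.1596 × 1.021154 = C$330.00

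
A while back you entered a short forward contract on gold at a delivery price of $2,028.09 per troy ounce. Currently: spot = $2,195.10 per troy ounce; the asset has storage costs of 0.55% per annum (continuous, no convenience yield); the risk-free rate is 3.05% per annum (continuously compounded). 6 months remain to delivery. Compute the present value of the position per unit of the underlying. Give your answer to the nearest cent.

-$203.75 per troy ounce

Current fair forward for the remaining 6 months: F = S·e^((r + u)·T), (r + u) = 0.0305 + 0.0055 = 0.0360
F = 2195.10 · e^(0.0360 × 6/12) = 2195.10 × 1.01816298 = 2234.9696
Value of long forward = (F − K)·e^(−rT) = (2234.9696 − 2028.09) · e^(−0.0305·6/12)
= 206.8796 × 0.98486569 = 203.75
Short position value = −(long value) = -$203.75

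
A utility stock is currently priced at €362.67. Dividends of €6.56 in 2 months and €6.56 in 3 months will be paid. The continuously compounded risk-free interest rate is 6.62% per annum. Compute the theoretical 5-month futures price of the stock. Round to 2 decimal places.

PV(dividends) I = 6.56·e^(−0.0662·2/12) + 6.56·e^(−0.0662·3/12)
I = 6.4880 + 6.4523 = 12.9403
F = (S − I)·e^(rT) = (362.67 − 12.9403) · e^(0.0662·5/12)
= 349.7297 · e^0.027583 = 349.7297 × 1.027967 = €359.51

€359.51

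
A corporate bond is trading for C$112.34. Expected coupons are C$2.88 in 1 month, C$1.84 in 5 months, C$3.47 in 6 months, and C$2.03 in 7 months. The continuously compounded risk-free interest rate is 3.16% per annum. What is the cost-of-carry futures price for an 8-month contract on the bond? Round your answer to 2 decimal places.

C$104.42

PV(coupons) I = 2.88·e^(−0.0316·1/12) + 1.84·e^(−0.0316·5/12) + 3.47·e^(−0.0316·6/12) + 2.03·e^(−0.0316·7/12)
I = 2.8724 + 1.8159 + 3.4156 + 1.9929 = 10.0968
F = (S − I)·e^(rT) = (112.34 − 10.0968) · e^(0.0316·8/12)
= 102.2432 · e^0.021067 = 102.2432 × 1.021290 = C$104.42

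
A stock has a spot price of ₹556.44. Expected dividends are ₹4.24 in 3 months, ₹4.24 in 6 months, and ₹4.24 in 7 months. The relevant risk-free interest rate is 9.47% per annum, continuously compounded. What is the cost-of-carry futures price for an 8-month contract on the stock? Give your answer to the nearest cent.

PV(dividends) I = 4.24·e^(−0.0947·3/12) + 4.24·e^(−0.0947·6/12) + 4.24·e^(−0.0947·7/12)
I = 4.1408 + 4.0439 + 4.0121 = 12.1968
F = (S − I)·e^(rT) = (556.44 − 12.1968) · e^(0.0947·8/12)
= 544.2432 · e^0.063133 = 544.2432 × 1.065168 = ₹579.71

₹579.71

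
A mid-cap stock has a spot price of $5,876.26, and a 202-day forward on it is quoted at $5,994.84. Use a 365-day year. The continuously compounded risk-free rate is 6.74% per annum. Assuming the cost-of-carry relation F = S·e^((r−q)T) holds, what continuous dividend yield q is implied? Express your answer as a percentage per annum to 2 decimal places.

From F = S·e^((r−q)T): (r − q) = ln(F/S)/T
ln(5994.84/5876.26) = ln(1.020180) = 0.019979
(r − q) = 0.019979 / (202/365) = 0.036101
q = r − ln(F/S)/T = 0.0674 − 0.036101 = 0.031299
q = 3.13%

3.13%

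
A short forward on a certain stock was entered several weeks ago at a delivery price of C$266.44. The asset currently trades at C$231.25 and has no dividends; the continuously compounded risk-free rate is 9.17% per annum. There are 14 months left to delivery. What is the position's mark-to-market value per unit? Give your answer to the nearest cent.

Current fair forward for the remaining 14 months: F = S·e^(r·T), r = 0.0917
F = 231.25 · e^(0.0917 × 14/12) = 231.25 × 1.112916 = 257.3618
Value of long forward = (F − K)·e^(−rT) = (257.3618 − 266.44) · e^(−0.0917·14/12)
= -9.0782 × 0.898541 = -8.16
Short position value = −(long value) = C$8.16

C$8.16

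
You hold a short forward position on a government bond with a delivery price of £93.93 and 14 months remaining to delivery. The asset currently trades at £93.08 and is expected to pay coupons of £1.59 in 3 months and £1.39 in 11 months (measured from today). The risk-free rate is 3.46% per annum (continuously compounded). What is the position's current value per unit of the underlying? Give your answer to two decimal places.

PV(remaining coupons) I = 1.59·e^(−0.0346·3/12) + 1.39·e^(−0.0346·11/12) = 2.9229
Current forward F = (S − I)·e^(rT) = (93.08 − 2.9229)·e^(0.0346·14/12) = 90.1571 × 1.041192 = 93.8709
Value (long) = (F − K)·e^(−rT) = (93.8709 − 93.93) × 0.960437 = -0.0568
Short position value = −(long value) = £0.06

£0.06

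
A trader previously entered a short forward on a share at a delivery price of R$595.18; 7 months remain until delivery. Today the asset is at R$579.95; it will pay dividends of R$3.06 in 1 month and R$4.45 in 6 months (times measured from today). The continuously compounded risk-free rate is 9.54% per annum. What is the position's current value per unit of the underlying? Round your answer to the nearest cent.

-R$9.71

PV(remaining dividends) I = 3.06·e^(−0.0954·1/12) + 4.45·e^(−0.0954·6/12) = 7.2785
Current forward F = (S − I)·e^(rT) = (579.95 − 7.2785)·e^(0.0954·7/12) = 572.6715 × 1.057228 = 605.4443
Value (long) = (F − K)·e^(−rT) = (605.4443 − 595.18) × 0.945870 = 9.7087
Short position value = −(long value) = -R$9.71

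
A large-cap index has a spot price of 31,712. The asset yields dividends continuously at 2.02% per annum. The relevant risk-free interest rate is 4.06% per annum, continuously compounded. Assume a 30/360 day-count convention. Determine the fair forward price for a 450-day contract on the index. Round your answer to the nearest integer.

32,531

F = S·e^((r − q)T) = 31712 · e^((0.0406 − 0.0202) × 450/360)
= 31712 · e^0.025500 = 31712 × 1.025828
F = 32,531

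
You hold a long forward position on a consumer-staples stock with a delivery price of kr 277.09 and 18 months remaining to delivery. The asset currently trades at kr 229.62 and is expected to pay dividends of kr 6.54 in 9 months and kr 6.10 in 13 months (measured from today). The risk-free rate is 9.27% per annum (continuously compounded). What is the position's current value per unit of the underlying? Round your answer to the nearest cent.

-kr 23.12

PV(remaining dividends) I = 6.54·e^(−0.0927·9/12) + 6.10·e^(−0.0927·13/12) = 11.6179
Current forward F = (S − I)·e^(rT) = (229.62 − 11.6179)·e^(0.0927·18/12) = 218.0021 × 1.149182 = 250.5241
Value (long) = (F − K)·e^(−rT) = (250.5241 − 277.09) × 0.870185 = -23.1172
Value = -kr 23.12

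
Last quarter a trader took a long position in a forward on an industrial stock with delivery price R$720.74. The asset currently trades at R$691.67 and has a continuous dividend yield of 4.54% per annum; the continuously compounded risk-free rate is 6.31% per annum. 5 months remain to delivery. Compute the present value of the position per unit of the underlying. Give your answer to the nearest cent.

-R$23.33

Current fair forward for the remaining 5 months: F = S·e^((r − q)·T), (r − q) = 0.0631 − 0.0454 = 0.0177
F = 691.67 · e^(0.0177 × 5/12) = 691.67 × 1.007402 = 696.7897
Value of long forward = (F − K)·e^(−rT) = (696.7897 − 720.74) · e^(−0.0631·5/12)
= -23.9503 × 0.974051 = -23.33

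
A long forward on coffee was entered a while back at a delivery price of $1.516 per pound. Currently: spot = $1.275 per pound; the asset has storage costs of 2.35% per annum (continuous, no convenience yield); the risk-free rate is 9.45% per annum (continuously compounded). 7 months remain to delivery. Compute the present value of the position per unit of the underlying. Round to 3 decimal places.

Current fair forward for the remaining 7 months: F = S·e^((r + u)·T), (r + u) = 0.0945 + 0.0235 = 0.1180
F = 1.275 · e^(0.1180 × 7/12) = 1.275 × 1.071258 = 1.3659
Value of long forward = (F − K)·e^(−rT) = (1.3659 − 1.516) · e^(−0.0945·7/12)
= -0.1501 × 0.946367 = -0.142

-$0.142 per pound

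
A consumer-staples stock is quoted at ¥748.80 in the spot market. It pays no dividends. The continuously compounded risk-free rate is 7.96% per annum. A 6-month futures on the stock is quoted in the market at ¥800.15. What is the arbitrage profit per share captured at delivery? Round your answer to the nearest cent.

¥20.95 per share

Fair futures: F* = S·e^(carry·T), with carry = r = 0.0796
F* = 748.80 · e^(0.0796 × 6/12) = 748.80 · e^0.039800 = 748.80 × 1.040603 = ¥779.2035
Market ¥800.15 > fair ¥779.2035: forward overpriced → cash-and-carry (buy spot, short the forward).
At maturity, profit = |F_mkt − F*| = |800.15 − 779.2035| = ¥20.95 per share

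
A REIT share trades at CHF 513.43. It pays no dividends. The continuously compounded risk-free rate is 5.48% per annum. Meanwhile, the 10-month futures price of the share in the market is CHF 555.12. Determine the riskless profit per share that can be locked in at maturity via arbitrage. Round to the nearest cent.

Fair futures: F* = S·e^(carry·T), with carry = r = 0.0548
F* = 513.43 · e^(0.0548 × 10/12) = 513.43 · e^0.045667 = 513.43 × 1.046726 = CHF 537.4205
Market CHF 555.12 > fair CHF 537.4205: forward overpriced → cash-and-carry (buy spot, short the forward).
At maturity, profit = |F_mkt − F*| = |555.12 − 537.4205| = CHF 17.70 per share

CHF 17.70 per share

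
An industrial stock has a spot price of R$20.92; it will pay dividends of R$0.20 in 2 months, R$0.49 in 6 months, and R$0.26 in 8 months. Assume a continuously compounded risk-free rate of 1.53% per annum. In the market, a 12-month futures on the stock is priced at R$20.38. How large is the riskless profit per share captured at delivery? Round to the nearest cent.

PV(dividends) I = 0.20·e^(−0.0153·2/12) + 0.49·e^(−0.0153·6/12) + 0.26·e^(−0.0153·8/12) = 0.9431
Fair futures F* = (S − I)·e^(rT) = (20.92 − 0.9431)·e^0.015300 = 19.9769 × 1.015418 = 20.2849
Market R$20.38 > fair 20.2849: forward overpriced → cash-and-carry (borrow at r, buy the stock and collect the dividends, short the forward).
Profit at T = |F_mkt − F*| = |20.38 − 20.2849| = R$0.10 per share

R$0.10 per share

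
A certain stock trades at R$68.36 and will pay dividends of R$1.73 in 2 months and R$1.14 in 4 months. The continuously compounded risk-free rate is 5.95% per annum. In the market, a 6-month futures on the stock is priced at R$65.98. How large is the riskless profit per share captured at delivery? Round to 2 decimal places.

R$1.53 per share

PV(dividends) I = 1.73·e^(−0.0595·2/12) + 1.14·e^(−0.0595·4/12) = 2.8305
Fair futures F* = (S − I)·e^(rT) = (68.36 − 2.8305)·e^0.029750 = 65.5295 × 1.030197 = 67.5083
Market R$65.98 < fair 67.5083: forward underpriced → reverse cash-and-carry (short the stock, invest proceeds at r, pay the dividends, go long the forward).
Profit at T = |F_mkt − F*| = |65.98 − 67.5083| = R$1.53 per share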